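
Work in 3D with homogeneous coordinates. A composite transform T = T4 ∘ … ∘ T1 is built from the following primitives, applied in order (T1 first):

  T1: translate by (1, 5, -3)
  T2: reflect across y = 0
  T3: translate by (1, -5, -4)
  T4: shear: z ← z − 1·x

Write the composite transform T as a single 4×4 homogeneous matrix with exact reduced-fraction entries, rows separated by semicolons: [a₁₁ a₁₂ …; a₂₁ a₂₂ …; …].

T = [1 0 0 2; 0 -1 0 -10; -1 0 1 -9; 0 0 0 1]

T1 = [1 0 0 1; 0 1 0 5; 0 0 1 -3; 0 0 0 1]
T2·T1 = [1 0 0 1; 0 -1 0 -5; 0 0 1 -3; 0 0 0 1]
T3·…·T1 = [1 0 0 2; 0 -1 0 -10; 0 0 1 -7; 0 0 0 1]
T4·…·T1 = [1 0 0 2; 0 -1 0 -10; -1 0 1 -9; 0 0 0 1]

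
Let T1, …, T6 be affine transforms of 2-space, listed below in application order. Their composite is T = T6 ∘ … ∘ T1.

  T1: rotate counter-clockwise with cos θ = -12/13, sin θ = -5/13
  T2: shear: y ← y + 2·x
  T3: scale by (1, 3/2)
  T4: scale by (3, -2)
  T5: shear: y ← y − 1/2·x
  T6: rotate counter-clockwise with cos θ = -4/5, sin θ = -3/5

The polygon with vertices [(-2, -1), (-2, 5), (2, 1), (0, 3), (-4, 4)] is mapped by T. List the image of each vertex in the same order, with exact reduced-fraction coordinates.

image vertices: (-1707/130, 51/5), (-2481/130, 33/5), (1707/130, -51/5), (-387/130, -9/5), (-2094/65, 84/5)

T1 rotate counter-clockwise with cos θ = -12/13, sin θ = -5/13: (-2, -1) → (19/13, 22/13); (-2, 5) → (49/13, -50/13); (2, 1) → (-19/13, -22/13); (0, 3) → (15/13, -36/13); (-4, 4) → (68/13, -28/13)
T2 shear: y ← y + 2·x: (19/13, 22/13) → (19/13, 60/13); (49/13, -50/13) → (49/13, 48/13); (-19/13, -22/13) → (-19/13, -60/13); (15/13, -36/13) → (15/13, -6/13); (68/13, -28/13) → (68/13, 108/13)
T3 scale by (1, 3/2): (19/13, 60/13) → (19/13, 90/13); (49/13, 48/13) → (49/13, 72/13); (-19/13, -60/13) → (-19/13, -90/13); (15/13, -6/13) → (15/13, -9/13); (68/13, 108/13) → (68/13, 162/13)
T4 scale by (3, -2): (19/13, 90/13) → (57/13, -180/13); (49/13, 72/13) → (147/13, -144/13); (-19/13, -90/13) → (-57/13, 180/13); (15/13, -9/13) → (45/13, 18/13); (68/13, 162/13) → (204/13, -324/13)
T5 shear: y ← y − 1/2·x: (57/13, -180/13) → (57/13, -417/26); (147/13, -144/13) → (147/13, -435/26); (-57/13, 180/13) → (-57/13, 417/26); (45/13, 18/13) → (45/13, -9/26); (204/13, -324/13) → (204/13, -426/13)
T6 rotate counter-clockwise with cos θ = -4/5, sin θ = -3/5: (57/13, -417/26) → (-1707/130, 51/5); (147/13, -435/26) → (-2481/130, 33/5); (-57/13, 417/26) → (1707/130, -51/5); (45/13, -9/26) → (-387/130, -9/5); (204/13, -426/13) → (-2094/65, 84/5)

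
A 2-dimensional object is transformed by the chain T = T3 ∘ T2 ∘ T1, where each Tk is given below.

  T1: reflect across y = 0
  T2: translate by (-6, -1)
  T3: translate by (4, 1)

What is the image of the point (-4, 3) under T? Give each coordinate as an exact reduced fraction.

T(p) = (-6, -3)

T1 reflect across y = 0: (-4, 3) → (-4, -3)
T2 translate by (-6, -1): (-4, -3) → (-10, -4)
T3 translate by (4, 1): (-10, -4) → (-6, -3)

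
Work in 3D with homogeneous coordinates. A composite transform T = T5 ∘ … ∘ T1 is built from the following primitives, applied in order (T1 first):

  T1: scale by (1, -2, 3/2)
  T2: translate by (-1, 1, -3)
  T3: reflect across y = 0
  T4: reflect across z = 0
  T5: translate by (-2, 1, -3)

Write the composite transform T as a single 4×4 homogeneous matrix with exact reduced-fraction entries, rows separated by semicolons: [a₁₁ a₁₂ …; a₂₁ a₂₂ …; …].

T1 = [1 0 0 0; 0 -2 0 0; 0 0 3/2 0; 0 0 0 1]
T2·T1 = [1 0 0 -1; 0 -2 0 1; 0 0 3/2 -3; 0 0 0 1]
T3·…·T1 = [1 0 0 -1; 0 2 0 -1; 0 0 3/2 -3; 0 0 0 1]
T4·…·T1 = [1 0 0 -1; 0 2 0 -1; 0 0 -3/2 3; 0 0 0 1]
T5·…·T1 = [1 0 0 -3; 0 2 0 0; 0 0 -3/2 0; 0 0 0 1]

T = [1 0 0 -3; 0 2 0 0; 0 0 -3/2 0; 0 0 0 1]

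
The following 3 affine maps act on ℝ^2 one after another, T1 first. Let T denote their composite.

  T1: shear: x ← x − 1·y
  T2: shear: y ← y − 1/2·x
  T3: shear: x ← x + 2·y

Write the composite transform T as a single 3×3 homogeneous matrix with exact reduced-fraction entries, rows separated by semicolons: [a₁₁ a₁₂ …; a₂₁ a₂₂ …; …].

T = [0 2 0; -1/2 3/2 0; 0 0 1]

T1 = [1 -1 0; 0 1 0; 0 0 1]
T2·T1 = [1 -1 0; -1/2 3/2 0; 0 0 1]
T3·…·T1 = [0 2 0; -1/2 3/2 0; 0 0 1]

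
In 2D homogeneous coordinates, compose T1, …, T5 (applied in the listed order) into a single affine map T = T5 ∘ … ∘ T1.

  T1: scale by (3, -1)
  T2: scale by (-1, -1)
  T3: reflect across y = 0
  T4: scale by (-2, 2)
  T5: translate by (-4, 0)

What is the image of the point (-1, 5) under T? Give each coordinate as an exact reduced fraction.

T(p) = (-10, -10)

T1 scale by (3, -1): (-1, 5) → (-3, -5)
T2 scale by (-1, -1): (-3, -5) → (3, 5)
T3 reflect across y = 0: (3, 5) → (3, -5)
T4 scale by (-2, 2): (3, -5) → (-6, -10)
T5 translate by (-4, 0): (-6, -10) → (-10, -10)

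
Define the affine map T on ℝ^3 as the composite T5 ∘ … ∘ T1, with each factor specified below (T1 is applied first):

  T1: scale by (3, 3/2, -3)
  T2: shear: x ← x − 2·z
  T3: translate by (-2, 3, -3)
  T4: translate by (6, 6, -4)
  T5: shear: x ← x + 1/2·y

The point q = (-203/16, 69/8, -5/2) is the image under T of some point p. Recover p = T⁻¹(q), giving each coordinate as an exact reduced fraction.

T1 = [3 0 0 0; 0 3/2 0 0; 0 0 -3 0; 0 0 0 1]
T2·T1 = [3 0 6 0; 0 3/2 0 0; 0 0 -3 0; 0 0 0 1]
T3·…·T1 = [3 0 6 -2; 0 3/2 0 3; 0 0 -3 -3; 0 0 0 1]
T4·…·T1 = [3 0 6 4; 0 3/2 0 9; 0 0 -3 -7; 0 0 0 1]
T5·…·T1 = [3 3/4 6 17/2; 0 3/2 0 9; 0 0 -3 -7; 0 0 0 1]
det M = -27/2; M⁻¹ = [1/3 -1/6 2/3 10/3; 0 2/3 0 -6; 0 0 -1/3 -7/3; 0 0 0 1]
M⁻¹ · (-203/16, 69/8, -5/2)ᵀ = (-4, -1/4, -3/2)ᵀ

p = (-4, -1/4, -3/2)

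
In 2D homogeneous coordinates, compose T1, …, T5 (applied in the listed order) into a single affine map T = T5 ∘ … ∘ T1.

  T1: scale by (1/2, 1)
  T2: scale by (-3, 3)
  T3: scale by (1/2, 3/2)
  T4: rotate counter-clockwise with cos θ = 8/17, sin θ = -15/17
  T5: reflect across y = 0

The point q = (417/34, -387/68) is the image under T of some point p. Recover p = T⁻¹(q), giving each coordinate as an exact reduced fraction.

T1 = [1/2 0 0; 0 1 0; 0 0 1]
T2·T1 = [-3/2 0 0; 0 3 0; 0 0 1]
T3·…·T1 = [-3/4 0 0; 0 9/2 0; 0 0 1]
T4·…·T1 = [-6/17 135/34 0; 45/68 36/17 0; 0 0 1]
T5·…·T1 = [-6/17 135/34 0; -45/68 -36/17 0; 0 0 1]
det M = 27/8; M⁻¹ = [-32/51 -20/17 0; 10/51 -16/153 0; 0 0 1]
M⁻¹ · (417/34, -387/68)ᵀ = (-1, 3)ᵀ

p = (-1, 3)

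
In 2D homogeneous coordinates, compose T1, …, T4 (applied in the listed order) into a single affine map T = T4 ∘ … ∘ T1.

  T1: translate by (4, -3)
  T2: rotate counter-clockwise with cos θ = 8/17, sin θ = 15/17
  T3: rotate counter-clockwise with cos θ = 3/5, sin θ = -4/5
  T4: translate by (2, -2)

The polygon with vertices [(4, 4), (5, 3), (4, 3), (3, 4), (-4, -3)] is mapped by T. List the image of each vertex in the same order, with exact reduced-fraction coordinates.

T1 translate by (4, -3): (4, 4) → (8, 1); (5, 3) → (9, 0); (4, 3) → (8, 0); (3, 4) → (7, 1); (-4, -3) → (0, -6)
T2 rotate counter-clockwise with cos θ = 8/17, sin θ = 15/17: (8, 1) → (49/17, 128/17); (9, 0) → (72/17, 135/17); (8, 0) → (64/17, 120/17); (7, 1) → (41/17, 113/17); (0, -6) → (90/17, -48/17)
T3 rotate counter-clockwise with cos θ = 3/5, sin θ = -4/5: (49/17, 128/17) → (659/85, 188/85); (72/17, 135/17) → (756/85, 117/85); (64/17, 120/17) → (672/85, 104/85); (41/17, 113/17) → (115/17, 35/17); (90/17, -48/17) → (78/85, -504/85)
T4 translate by (2, -2): (659/85, 188/85) → (829/85, 18/85); (756/85, 117/85) → (926/85, -53/85); (672/85, 104/85) → (842/85, -66/85); (115/17, 35/17) → (149/17, 1/17); (78/85, -504/85) → (248/85, -674/85)

image vertices: (829/85, 18/85), (926/85, -53/85), (842/85, -66/85), (149/17, 1/17), (248/85, -674/85)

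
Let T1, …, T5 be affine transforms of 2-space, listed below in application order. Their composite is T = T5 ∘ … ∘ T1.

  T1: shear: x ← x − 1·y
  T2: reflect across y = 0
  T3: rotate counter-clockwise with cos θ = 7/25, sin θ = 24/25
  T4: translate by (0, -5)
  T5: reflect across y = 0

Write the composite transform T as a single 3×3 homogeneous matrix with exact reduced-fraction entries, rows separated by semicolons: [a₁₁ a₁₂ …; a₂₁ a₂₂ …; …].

T1 = [1 -1 0; 0 1 0; 0 0 1]
T2·T1 = [1 -1 0; 0 -1 0; 0 0 1]
T3·…·T1 = [7/25 17/25 0; 24/25 -31/25 0; 0 0 1]
T4·…·T1 = [7/25 17/25 0; 24/25 -31/25 -5; 0 0 1]
T5·…·T1 = [7/25 17/25 0; -24/25 31/25 5; 0 0 1]

T = [7/25 17/25 0; -24/25 31/25 5; 0 0 1]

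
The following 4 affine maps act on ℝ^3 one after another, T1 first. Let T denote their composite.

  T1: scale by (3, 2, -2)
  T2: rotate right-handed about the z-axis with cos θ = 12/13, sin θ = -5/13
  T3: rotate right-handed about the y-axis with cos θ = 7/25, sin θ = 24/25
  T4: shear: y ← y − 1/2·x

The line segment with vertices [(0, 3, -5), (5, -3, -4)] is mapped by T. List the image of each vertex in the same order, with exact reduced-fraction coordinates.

image vertices: (666/65, 27/65, 38/65), (3546/325, -5448/325, -2872/325)

T1 scale by (3, 2, -2): (0, 3, -5) → (0, 6, 10); (5, -3, -4) → (15, -6, 8)
T2 rotate right-handed about the z-axis with cos θ = 12/13, sin θ = -5/13: (0, 6, 10) → (30/13, 72/13, 10); (15, -6, 8) → (150/13, -147/13, 8)
T3 rotate right-handed about the y-axis with cos θ = 7/25, sin θ = 24/25: (30/13, 72/13, 10) → (666/65, 72/13, 38/65); (150/13, -147/13, 8) → (3546/325, -147/13, -2872/325)
T4 shear: y ← y − 1/2·x: (666/65, 72/13, 38/65) → (666/65, 27/65, 38/65); (3546/325, -147/13, -2872/325) → (3546/325, -5448/325, -2872/325)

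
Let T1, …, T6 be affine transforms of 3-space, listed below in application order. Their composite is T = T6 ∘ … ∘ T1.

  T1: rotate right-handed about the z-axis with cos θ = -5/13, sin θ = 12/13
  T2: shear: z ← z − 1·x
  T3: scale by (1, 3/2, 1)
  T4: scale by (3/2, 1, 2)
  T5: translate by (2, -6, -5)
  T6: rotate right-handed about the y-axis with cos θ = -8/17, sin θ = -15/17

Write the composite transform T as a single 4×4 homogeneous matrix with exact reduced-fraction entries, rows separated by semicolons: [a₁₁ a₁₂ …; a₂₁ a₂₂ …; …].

T1 = [-5/13 -12/13 0 0; 12/13 -5/13 0 0; 0 0 1 0; 0 0 0 1]
T2·T1 = [-5/13 -12/13 0 0; 12/13 -5/13 0 0; 5/13 12/13 1 0; 0 0 0 1]
T3·…·T1 = [-5/13 -12/13 0 0; 18/13 -15/26 0 0; 5/13 12/13 1 0; 0 0 0 1]
T4·…·T1 = [-15/26 -18/13 0 0; 18/13 -15/26 0 0; 10/13 24/13 2 0; 0 0 0 1]
T5·…·T1 = [-15/26 -18/13 0 2; 18/13 -15/26 0 -6; 10/13 24/13 2 -5; 0 0 0 1]
T6·…·T1 = [-90/221 -216/221 -30/17 59/17; 18/13 -15/26 0 -6; -385/442 -462/221 -16/17 70/17; 0 0 0 1]

T = [-90/221 -216/221 -30/17 59/17; 18/13 -15/26 0 -6; -385/442 -462/221 -16/17 70/17; 0 0 0 1]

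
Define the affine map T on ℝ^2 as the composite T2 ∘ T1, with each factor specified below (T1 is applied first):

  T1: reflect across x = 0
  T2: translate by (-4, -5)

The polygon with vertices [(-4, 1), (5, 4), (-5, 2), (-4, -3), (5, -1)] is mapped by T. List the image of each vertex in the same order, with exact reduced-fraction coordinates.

image vertices: (0, -4), (-9, -1), (1, -3), (0, -8), (-9, -6)

T1 reflect across x = 0: (-4, 1) → (4, 1); (5, 4) → (-5, 4); (-5, 2) → (5, 2); (-4, -3) → (4, -3); (5, -1) → (-5, -1)
T2 translate by (-4, -5): (4, 1) → (0, -4); (-5, 4) → (-9, -1); (5, 2) → (1, -3); (4, -3) → (0, -8); (-5, -1) → (-9, -6)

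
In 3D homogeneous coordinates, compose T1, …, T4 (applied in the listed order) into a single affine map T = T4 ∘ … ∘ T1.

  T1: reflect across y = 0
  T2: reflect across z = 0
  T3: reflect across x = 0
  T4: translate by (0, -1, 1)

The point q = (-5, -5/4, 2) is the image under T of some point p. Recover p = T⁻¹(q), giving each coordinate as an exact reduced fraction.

T1 = [1 0 0 0; 0 -1 0 0; 0 0 1 0; 0 0 0 1]
T2·T1 = [1 0 0 0; 0 -1 0 0; 0 0 -1 0; 0 0 0 1]
T3·…·T1 = [-1 0 0 0; 0 -1 0 0; 0 0 -1 0; 0 0 0 1]
T4·…·T1 = [-1 0 0 0; 0 -1 0 -1; 0 0 -1 1; 0 0 0 1]
det M = -1; M⁻¹ = [-1 0 0 0; 0 -1 0 -1; 0 0 -1 1; 0 0 0 1]
M⁻¹ · (-5, -5/4, 2)ᵀ = (5, 1/4, -1)ᵀ

p = (5, 1/4, -1)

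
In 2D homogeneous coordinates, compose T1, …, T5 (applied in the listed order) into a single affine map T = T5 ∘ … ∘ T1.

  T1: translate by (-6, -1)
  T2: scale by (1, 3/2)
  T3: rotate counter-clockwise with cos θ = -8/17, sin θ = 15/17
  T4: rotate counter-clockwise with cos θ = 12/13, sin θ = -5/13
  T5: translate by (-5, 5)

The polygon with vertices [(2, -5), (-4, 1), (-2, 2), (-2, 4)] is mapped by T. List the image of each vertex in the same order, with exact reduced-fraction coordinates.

T1 translate by (-6, -1): (2, -5) → (-4, -6); (-4, 1) → (-10, 0); (-2, 2) → (-8, 1); (-2, 4) → (-8, 3)
T2 scale by (1, 3/2): (-4, -6) → (-4, -9); (-10, 0) → (-10, 0); (-8, 1) → (-8, 3/2); (-8, 3) → (-8, 9/2)
T3 rotate counter-clockwise with cos θ = -8/17, sin θ = 15/17: (-4, -9) → (167/17, 12/17); (-10, 0) → (80/17, -150/17); (-8, 3/2) → (83/34, -132/17); (-8, 9/2) → (-7/34, -156/17)
T4 rotate counter-clockwise with cos θ = 12/13, sin θ = -5/13: (167/17, 12/17) → (2064/221, -691/221); (80/17, -150/17) → (210/221, -2200/221); (83/34, -132/17) → (-162/221, -3583/442); (-7/34, -156/17) → (-822/221, -3709/442)
T5 translate by (-5, 5): (2064/221, -691/221) → (959/221, 414/221); (210/221, -2200/221) → (-895/221, -1095/221); (-162/221, -3583/442) → (-1267/221, -1373/442); (-822/221, -3709/442) → (-1927/221, -1499/442)

image vertices: (959/221, 414/221), (-895/221, -1095/221), (-1267/221, -1373/442), (-1927/221, -1499/442)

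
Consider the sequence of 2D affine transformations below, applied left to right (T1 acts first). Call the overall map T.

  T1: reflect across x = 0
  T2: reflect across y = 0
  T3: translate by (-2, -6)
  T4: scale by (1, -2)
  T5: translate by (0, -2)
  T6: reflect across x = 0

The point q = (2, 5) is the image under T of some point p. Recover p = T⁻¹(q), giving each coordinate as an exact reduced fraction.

T1 = [-1 0 0; 0 1 0; 0 0 1]
T2·T1 = [-1 0 0; 0 -1 0; 0 0 1]
T3·…·T1 = [-1 0 -2; 0 -1 -6; 0 0 1]
T4·…·T1 = [-1 0 -2; 0 2 12; 0 0 1]
T5·…·T1 = [-1 0 -2; 0 2 10; 0 0 1]
T6·…·T1 = [1 0 2; 0 2 10; 0 0 1]
det M = 2; M⁻¹ = [1 0 -2; 0 1/2 -5; 0 0 1]
M⁻¹ · (2, 5)ᵀ = (0, -5/2)ᵀ

p = (0, -5/2)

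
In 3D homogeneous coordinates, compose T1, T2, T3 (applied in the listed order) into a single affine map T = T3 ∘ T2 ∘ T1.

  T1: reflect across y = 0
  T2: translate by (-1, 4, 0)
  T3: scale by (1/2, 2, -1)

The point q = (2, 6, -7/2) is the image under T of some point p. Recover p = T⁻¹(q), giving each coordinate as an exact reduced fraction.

p = (5, 1, 7/2)

T1 = [1 0 0 0; 0 -1 0 0; 0 0 1 0; 0 0 0 1]
T2·T1 = [1 0 0 -1; 0 -1 0 4; 0 0 1 0; 0 0 0 1]
T3·…·T1 = [1/2 0 0 -1/2; 0 -2 0 8; 0 0 -1 0; 0 0 0 1]
det M = 1; M⁻¹ = [2 0 0 1; 0 -1/2 0 4; 0 0 -1 0; 0 0 0 1]
M⁻¹ · (2, 6, -7/2)ᵀ = (5, 1, 7/2)ᵀ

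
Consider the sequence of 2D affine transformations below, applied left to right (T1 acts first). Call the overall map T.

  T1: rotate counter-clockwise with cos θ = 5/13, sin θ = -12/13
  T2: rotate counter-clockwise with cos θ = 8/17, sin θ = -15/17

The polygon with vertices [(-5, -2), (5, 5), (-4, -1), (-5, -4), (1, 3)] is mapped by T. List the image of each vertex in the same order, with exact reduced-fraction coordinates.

image vertices: (358/221, 1135/221), (155/221, -1555/221), (389/221, 824/221), (16/221, 1415/221), (373/221, -591/221)

T1 rotate counter-clockwise with cos θ = 5/13, sin θ = -12/13: (-5, -2) → (-49/13, 50/13); (5, 5) → (85/13, -35/13); (-4, -1) → (-32/13, 43/13); (-5, -4) → (-73/13, 40/13); (1, 3) → (41/13, 3/13)
T2 rotate counter-clockwise with cos θ = 8/17, sin θ = -15/17: (-49/13, 50/13) → (358/221, 1135/221); (85/13, -35/13) → (155/221, -1555/221); (-32/13, 43/13) → (389/221, 824/221); (-73/13, 40/13) → (16/221, 1415/221); (41/13, 3/13) → (373/221, -591/221)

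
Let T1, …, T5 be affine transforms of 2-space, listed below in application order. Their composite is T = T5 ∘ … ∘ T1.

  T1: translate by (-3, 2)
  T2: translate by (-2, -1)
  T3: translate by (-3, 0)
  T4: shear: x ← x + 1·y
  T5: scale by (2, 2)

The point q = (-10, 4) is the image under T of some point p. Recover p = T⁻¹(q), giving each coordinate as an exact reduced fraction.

T1 = [1 0 -3; 0 1 2; 0 0 1]
T2·T1 = [1 0 -5; 0 1 1; 0 0 1]
T3·…·T1 = [1 0 -8; 0 1 1; 0 0 1]
T4·…·T1 = [1 1 -7; 0 1 1; 0 0 1]
T5·…·T1 = [2 2 -14; 0 2 2; 0 0 1]
det M = 4; M⁻¹ = [1/2 -1/2 8; 0 1/2 -1; 0 0 1]
M⁻¹ · (-10, 4)ᵀ = (1, 1)ᵀ

p = (1, 1)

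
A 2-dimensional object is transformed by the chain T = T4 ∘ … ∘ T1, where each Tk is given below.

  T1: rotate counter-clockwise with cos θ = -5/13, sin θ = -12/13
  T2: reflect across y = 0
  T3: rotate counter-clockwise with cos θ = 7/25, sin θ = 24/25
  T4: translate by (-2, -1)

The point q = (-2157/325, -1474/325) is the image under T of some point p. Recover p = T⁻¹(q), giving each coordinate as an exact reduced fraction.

T1 = [-5/13 12/13 0; -12/13 -5/13 0; 0 0 1]
T2·T1 = [-5/13 12/13 0; 12/13 5/13 0; 0 0 1]
T3·…·T1 = [-323/325 -36/325 0; -36/325 323/325 0; 0 0 1]
T4·…·T1 = [-323/325 -36/325 -2; -36/325 323/325 -1; 0 0 1]
det M = -1; M⁻¹ = [-323/325 -36/325 -682/325; -36/325 323/325 251/325; 0 0 1]
M⁻¹ · (-2157/325, -1474/325)ᵀ = (5, -3)ᵀ

p = (5, -3)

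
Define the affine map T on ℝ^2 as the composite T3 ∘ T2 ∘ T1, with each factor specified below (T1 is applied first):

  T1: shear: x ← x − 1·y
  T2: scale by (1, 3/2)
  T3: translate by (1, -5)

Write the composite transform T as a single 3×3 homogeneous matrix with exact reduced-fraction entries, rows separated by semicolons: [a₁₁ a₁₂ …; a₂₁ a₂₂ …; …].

T1 = [1 -1 0; 0 1 0; 0 0 1]
T2·T1 = [1 -1 0; 0 3/2 0; 0 0 1]
T3·…·T1 = [1 -1 1; 0 3/2 -5; 0 0 1]

T = [1 -1 1; 0 3/2 -5; 0 0 1]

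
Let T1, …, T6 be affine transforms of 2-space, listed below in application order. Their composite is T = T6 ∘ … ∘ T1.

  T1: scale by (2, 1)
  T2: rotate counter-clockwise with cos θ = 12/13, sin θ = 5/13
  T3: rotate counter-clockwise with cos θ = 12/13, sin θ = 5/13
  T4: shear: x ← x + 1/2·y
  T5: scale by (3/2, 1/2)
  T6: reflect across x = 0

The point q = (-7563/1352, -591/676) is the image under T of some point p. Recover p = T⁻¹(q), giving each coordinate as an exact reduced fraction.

p = (1, -9/2)

T1 = [2 0 0; 0 1 0; 0 0 1]
T2·T1 = [24/13 -5/13 0; 10/13 12/13 0; 0 0 1]
T3·…·T1 = [238/169 -120/169 0; 240/169 119/169 0; 0 0 1]
T4·…·T1 = [358/169 -121/338 0; 240/169 119/169 0; 0 0 1]
T5·…·T1 = [537/169 -363/676 0; 120/169 119/338 0; 0 0 1]
T6·…·T1 = [-537/169 363/676 0; 120/169 119/338 0; 0 0 1]
det M = -3/2; M⁻¹ = [-119/507 121/338 0; 80/169 358/169 0; 0 0 1]
M⁻¹ · (-7563/1352, -591/676)ᵀ = (1, -9/2)ᵀ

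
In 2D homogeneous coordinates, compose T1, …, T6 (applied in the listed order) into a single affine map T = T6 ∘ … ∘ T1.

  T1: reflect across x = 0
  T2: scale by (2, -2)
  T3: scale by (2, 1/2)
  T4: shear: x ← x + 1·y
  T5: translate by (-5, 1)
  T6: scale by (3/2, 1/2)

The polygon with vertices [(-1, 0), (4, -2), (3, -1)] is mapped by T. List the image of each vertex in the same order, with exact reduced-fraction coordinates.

image vertices: (-3/2, 1/2), (-57/2, 3/2), (-24, 1)

T1 reflect across x = 0: (-1, 0) → (1, 0); (4, -2) → (-4, -2); (3, -1) → (-3, -1)
T2 scale by (2, -2): (1, 0) → (2, 0); (-4, -2) → (-8, 4); (-3, -1) → (-6, 2)
T3 scale by (2, 1/2): (2, 0) → (4, 0); (-8, 4) → (-16, 2); (-6, 2) → (-12, 1)
T4 shear: x ← x + 1·y: (4, 0) → (4, 0); (-16, 2) → (-14, 2); (-12, 1) → (-11, 1)
T5 translate by (-5, 1): (4, 0) → (-1, 1); (-14, 2) → (-19, 3); (-11, 1) → (-16, 2)
T6 scale by (3/2, 1/2): (-1, 1) → (-3/2, 1/2); (-19, 3) → (-57/2, 3/2); (-16, 2) → (-24, 1)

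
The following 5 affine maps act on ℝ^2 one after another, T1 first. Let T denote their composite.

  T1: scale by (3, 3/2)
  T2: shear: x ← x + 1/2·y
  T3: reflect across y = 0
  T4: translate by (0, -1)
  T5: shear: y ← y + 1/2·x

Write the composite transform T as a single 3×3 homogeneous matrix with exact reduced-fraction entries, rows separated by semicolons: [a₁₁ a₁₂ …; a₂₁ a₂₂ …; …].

T1 = [3 0 0; 0 3/2 0; 0 0 1]
T2·T1 = [3 3/4 0; 0 3/2 0; 0 0 1]
T3·…·T1 = [3 3/4 0; 0 -3/2 0; 0 0 1]
T4·…·T1 = [3 3/4 0; 0 -3/2 -1; 0 0 1]
T5·…·T1 = [3 3/4 0; 3/2 -9/8 -1; 0 0 1]

T = [3 3/4 0; 3/2 -9/8 -1; 0 0 1]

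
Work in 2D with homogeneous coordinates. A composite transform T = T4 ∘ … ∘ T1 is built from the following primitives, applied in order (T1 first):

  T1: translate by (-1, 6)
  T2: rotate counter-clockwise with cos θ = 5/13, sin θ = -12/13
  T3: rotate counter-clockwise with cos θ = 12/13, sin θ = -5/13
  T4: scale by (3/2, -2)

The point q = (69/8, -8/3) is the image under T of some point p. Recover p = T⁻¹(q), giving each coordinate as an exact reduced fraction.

p = (-1/3, -1/4)

T1 = [1 0 -1; 0 1 6; 0 0 1]
T2·T1 = [5/13 12/13 67/13; -12/13 5/13 42/13; 0 0 1]
T3·…·T1 = [0 1 6; -1 0 1; 0 0 1]
T4·…·T1 = [0 3/2 9; 2 0 -2; 0 0 1]
det M = -3; M⁻¹ = [0 1/2 1; 2/3 0 -6; 0 0 1]
M⁻¹ · (69/8, -8/3)ᵀ = (-1/3, -1/4)ᵀ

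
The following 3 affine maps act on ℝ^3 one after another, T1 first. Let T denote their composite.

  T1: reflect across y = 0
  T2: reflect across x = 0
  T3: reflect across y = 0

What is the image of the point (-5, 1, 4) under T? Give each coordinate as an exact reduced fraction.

T1 reflect across y = 0: (-5, 1, 4) → (-5, -1, 4)
T2 reflect across x = 0: (-5, -1, 4) → (5, -1, 4)
T3 reflect across y = 0: (5, -1, 4) → (5, 1, 4)

T(p) = (5, 1, 4)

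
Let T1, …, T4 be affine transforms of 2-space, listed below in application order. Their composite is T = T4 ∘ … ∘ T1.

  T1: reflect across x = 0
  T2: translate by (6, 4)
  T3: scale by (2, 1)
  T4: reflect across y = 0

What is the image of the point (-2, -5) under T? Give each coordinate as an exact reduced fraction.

T1 reflect across x = 0: (-2, -5) → (2, -5)
T2 translate by (6, 4): (2, -5) → (8, -1)
T3 scale by (2, 1): (8, -1) → (16, -1)
T4 reflect across y = 0: (16, -1) → (16, 1)

T(p) = (16, 1)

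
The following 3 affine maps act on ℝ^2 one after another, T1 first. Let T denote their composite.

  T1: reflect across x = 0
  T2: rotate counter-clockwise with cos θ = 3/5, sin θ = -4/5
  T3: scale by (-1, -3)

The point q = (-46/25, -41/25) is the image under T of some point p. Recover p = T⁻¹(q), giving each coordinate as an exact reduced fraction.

T1 = [-1 0 0; 0 1 0; 0 0 1]
T2·T1 = [-3/5 4/5 0; 4/5 3/5 0; 0 0 1]
T3·…·T1 = [3/5 -4/5 0; -12/5 -9/5 0; 0 0 1]
det M = -3; M⁻¹ = [3/5 -4/15 0; -4/5 -1/5 0; 0 0 1]
M⁻¹ · (-46/25, -41/25)ᵀ = (-2/3, 9/5)ᵀ

p = (-2/3, 9/5)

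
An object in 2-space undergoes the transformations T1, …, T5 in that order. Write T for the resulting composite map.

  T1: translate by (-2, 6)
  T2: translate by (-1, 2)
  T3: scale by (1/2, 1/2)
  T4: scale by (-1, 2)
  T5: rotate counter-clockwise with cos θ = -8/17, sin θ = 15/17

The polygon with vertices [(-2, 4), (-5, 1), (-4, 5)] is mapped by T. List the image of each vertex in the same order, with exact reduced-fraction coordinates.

image vertices: (-200/17, -117/34), (-167/17, -12/17), (-223/17, -103/34)

T1 translate by (-2, 6): (-2, 4) → (-4, 10); (-5, 1) → (-7, 7); (-4, 5) → (-6, 11)
T2 translate by (-1, 2): (-4, 10) → (-5, 12); (-7, 7) → (-8, 9); (-6, 11) → (-7, 13)
T3 scale by (1/2, 1/2): (-5, 12) → (-5/2, 6); (-8, 9) → (-4, 9/2); (-7, 13) → (-7/2, 13/2)
T4 scale by (-1, 2): (-5/2, 6) → (5/2, 12); (-4, 9/2) → (4, 9); (-7/2, 13/2) → (7/2, 13)
T5 rotate counter-clockwise with cos θ = -8/17, sin θ = 15/17: (5/2, 12) → (-200/17, -117/34); (4, 9) → (-167/17, -12/17); (7/2, 13) → (-223/17, -103/34)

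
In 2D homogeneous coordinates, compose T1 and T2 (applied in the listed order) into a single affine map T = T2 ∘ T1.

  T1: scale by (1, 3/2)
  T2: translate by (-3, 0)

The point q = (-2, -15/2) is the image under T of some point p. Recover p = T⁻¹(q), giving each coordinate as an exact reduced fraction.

p = (1, -5)

T1 = [1 0 0; 0 3/2 0; 0 0 1]
T2·T1 = [1 0 -3; 0 3/2 0; 0 0 1]
det M = 3/2; M⁻¹ = [1 0 3; 0 2/3 0; 0 0 1]
M⁻¹ · (-2, -15/2)ᵀ = (1, -5)ᵀ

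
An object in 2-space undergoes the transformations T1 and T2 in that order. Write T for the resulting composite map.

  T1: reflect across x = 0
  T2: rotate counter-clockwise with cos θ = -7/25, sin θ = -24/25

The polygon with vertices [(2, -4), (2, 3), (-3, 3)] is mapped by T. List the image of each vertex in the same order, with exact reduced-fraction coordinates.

image vertices: (-82/25, 76/25), (86/25, 27/25), (51/25, -93/25)

T1 reflect across x = 0: (2, -4) → (-2, -4); (2, 3) → (-2, 3); (-3, 3) → (3, 3)
T2 rotate counter-clockwise with cos θ = -7/25, sin θ = -24/25: (-2, -4) → (-82/25, 76/25); (-2, 3) → (86/25, 27/25); (3, 3) → (51/25, -93/25)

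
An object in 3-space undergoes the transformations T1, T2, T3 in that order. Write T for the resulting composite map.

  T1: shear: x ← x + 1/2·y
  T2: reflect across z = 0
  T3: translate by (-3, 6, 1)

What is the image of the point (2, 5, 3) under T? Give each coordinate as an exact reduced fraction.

T1 shear: x ← x + 1/2·y: (2, 5, 3) → (9/2, 5, 3)
T2 reflect across z = 0: (9/2, 5, 3) → (9/2, 5, -3)
T3 translate by (-3, 6, 1): (9/2, 5, -3) → (3/2, 11, -2)

T(p) = (3/2, 11, -2)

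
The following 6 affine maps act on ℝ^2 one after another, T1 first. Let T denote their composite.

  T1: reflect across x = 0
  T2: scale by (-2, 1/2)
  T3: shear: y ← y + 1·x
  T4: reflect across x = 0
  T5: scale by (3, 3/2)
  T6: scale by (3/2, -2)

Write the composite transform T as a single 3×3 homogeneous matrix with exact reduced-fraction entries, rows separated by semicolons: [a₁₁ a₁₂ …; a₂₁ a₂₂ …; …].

T1 = [-1 0 0; 0 1 0; 0 0 1]
T2·T1 = [2 0 0; 0 1/2 0; 0 0 1]
T3·…·T1 = [2 0 0; 2 1/2 0; 0 0 1]
T4·…·T1 = [-2 0 0; 2 1/2 0; 0 0 1]
T5·…·T1 = [-6 0 0; 3 3/4 0; 0 0 1]
T6·…·T1 = [-9 0 0; -6 -3/2 0; 0 0 1]

T = [-9 0 0; -6 -3/2 0; 0 0 1]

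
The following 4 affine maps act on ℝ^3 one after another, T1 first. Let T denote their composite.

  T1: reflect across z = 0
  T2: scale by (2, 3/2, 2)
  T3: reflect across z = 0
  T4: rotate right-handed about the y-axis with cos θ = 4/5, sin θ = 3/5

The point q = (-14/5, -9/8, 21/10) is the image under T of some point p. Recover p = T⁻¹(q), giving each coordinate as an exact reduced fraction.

p = (-7/4, -3/4, 0)

T1 = [1 0 0 0; 0 1 0 0; 0 0 -1 0; 0 0 0 1]
T2·T1 = [2 0 0 0; 0 3/2 0 0; 0 0 -2 0; 0 0 0 1]
T3·…·T1 = [2 0 0 0; 0 3/2 0 0; 0 0 2 0; 0 0 0 1]
T4·…·T1 = [8/5 0 6/5 0; 0 3/2 0 0; -6/5 0 8/5 0; 0 0 0 1]
det M = 6; M⁻¹ = [2/5 0 -3/10 0; 0 2/3 0 0; 3/10 0 2/5 0; 0 0 0 1]
M⁻¹ · (-14/5, -9/8, 21/10)ᵀ = (-7/4, -3/4, 0)ᵀ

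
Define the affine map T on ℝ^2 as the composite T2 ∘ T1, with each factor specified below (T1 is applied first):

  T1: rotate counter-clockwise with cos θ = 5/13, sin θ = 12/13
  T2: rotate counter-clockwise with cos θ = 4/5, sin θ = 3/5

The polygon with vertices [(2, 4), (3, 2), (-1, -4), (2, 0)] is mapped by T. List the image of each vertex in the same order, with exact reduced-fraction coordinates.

T1 rotate counter-clockwise with cos θ = 5/13, sin θ = 12/13: (2, 4) → (-38/13, 44/13); (3, 2) → (-9/13, 46/13); (-1, -4) → (43/13, -32/13); (2, 0) → (10/13, 24/13)
T2 rotate counter-clockwise with cos θ = 4/5, sin θ = 3/5: (-38/13, 44/13) → (-284/65, 62/65); (-9/13, 46/13) → (-174/65, 157/65); (43/13, -32/13) → (268/65, 1/65); (10/13, 24/13) → (-32/65, 126/65)

image vertices: (-284/65, 62/65), (-174/65, 157/65), (268/65, 1/65), (-32/65, 126/65)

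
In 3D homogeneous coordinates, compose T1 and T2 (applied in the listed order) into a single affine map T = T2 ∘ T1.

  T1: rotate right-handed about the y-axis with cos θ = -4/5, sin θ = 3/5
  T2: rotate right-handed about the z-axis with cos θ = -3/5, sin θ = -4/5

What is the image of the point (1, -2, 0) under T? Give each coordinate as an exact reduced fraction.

T1 rotate right-handed about the y-axis with cos θ = -4/5, sin θ = 3/5: (1, -2, 0) → (-4/5, -2, -3/5)
T2 rotate right-handed about the z-axis with cos θ = -3/5, sin θ = -4/5: (-4/5, -2, -3/5) → (-28/25, 46/25, -3/5)

T(p) = (-28/25, 46/25, -3/5)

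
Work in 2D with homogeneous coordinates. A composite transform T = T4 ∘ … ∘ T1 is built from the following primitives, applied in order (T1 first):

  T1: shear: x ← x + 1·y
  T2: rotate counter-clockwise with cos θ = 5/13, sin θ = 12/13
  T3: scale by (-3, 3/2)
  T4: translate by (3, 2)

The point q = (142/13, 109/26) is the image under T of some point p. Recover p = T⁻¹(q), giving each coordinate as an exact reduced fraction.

p = (-8/3, 3)

T1 = [1 1 0; 0 1 0; 0 0 1]
T2·T1 = [5/13 -7/13 0; 12/13 17/13 0; 0 0 1]
T3·…·T1 = [-15/13 21/13 0; 18/13 51/26 0; 0 0 1]
T4·…·T1 = [-15/13 21/13 3; 18/13 51/26 2; 0 0 1]
det M = -9/2; M⁻¹ = [-17/39 14/39 23/39; 4/13 10/39 -56/39; 0 0 1]
M⁻¹ · (142/13, 109/26)ᵀ = (-8/3, 3)ᵀ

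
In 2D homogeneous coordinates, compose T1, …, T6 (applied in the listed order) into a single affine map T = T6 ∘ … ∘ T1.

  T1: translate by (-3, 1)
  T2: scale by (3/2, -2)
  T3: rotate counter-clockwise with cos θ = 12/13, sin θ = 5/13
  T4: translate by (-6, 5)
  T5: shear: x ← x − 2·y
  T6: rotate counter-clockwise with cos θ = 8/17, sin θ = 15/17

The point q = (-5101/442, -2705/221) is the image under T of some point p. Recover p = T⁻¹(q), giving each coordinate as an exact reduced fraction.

T1 = [1 0 -3; 0 1 1; 0 0 1]
T2·T1 = [3/2 0 -9/2; 0 -2 -2; 0 0 1]
T3·…·T1 = [18/13 10/13 -44/13; 15/26 -24/13 -93/26; 0 0 1]
T4·…·T1 = [18/13 10/13 -122/13; 15/26 -24/13 37/26; 0 0 1]
T5·…·T1 = [3/13 58/13 -159/13; 15/26 -24/13 37/26; 0 0 1]
T6·…·T1 = [-177/442 824/221 -3099/442; 105/221 678/221 -2237/221; 0 0 1]
det M = -3; M⁻¹ = [-226/221 824/663 211/39; 35/221 59/442 32/13; 0 0 1]
M⁻¹ · (-5101/442, -2705/221)ᵀ = (2, -1)ᵀ

p = (2, -1)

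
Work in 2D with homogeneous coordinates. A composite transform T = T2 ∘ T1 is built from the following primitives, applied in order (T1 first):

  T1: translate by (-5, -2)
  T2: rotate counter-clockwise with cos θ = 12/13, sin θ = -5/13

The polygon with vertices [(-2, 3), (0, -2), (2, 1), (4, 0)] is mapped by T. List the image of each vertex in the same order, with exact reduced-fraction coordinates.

image vertices: (-79/13, 47/13), (-80/13, -23/13), (-41/13, 3/13), (-22/13, -19/13)

T1 translate by (-5, -2): (-2, 3) → (-7, 1); (0, -2) → (-5, -4); (2, 1) → (-3, -1); (4, 0) → (-1, -2)
T2 rotate counter-clockwise with cos θ = 12/13, sin θ = -5/13: (-7, 1) → (-79/13, 47/13); (-5, -4) → (-80/13, -23/13); (-3, -1) → (-41/13, 3/13); (-1, -2) → (-22/13, -19/13)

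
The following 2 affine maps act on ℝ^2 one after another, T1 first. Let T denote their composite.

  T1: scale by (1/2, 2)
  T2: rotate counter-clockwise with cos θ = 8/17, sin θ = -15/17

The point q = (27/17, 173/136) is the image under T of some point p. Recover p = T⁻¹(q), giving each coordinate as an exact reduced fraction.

T1 = [1/2 0 0; 0 2 0; 0 0 1]
T2·T1 = [4/17 30/17 0; -15/34 16/17 0; 0 0 1]
det M = 1; M⁻¹ = [16/17 -30/17 0; 15/34 4/17 0; 0 0 1]
M⁻¹ · (27/17, 173/136)ᵀ = (-3/4, 1)ᵀ

p = (-3/4, 1)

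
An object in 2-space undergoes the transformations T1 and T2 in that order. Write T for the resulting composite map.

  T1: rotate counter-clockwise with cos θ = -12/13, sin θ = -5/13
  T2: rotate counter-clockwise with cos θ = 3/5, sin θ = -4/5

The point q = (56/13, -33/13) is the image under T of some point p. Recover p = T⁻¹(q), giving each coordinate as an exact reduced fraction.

p = (-5, 0)

T1 = [-12/13 5/13 0; -5/13 -12/13 0; 0 0 1]
T2·T1 = [-56/65 -33/65 0; 33/65 -56/65 0; 0 0 1]
det M = 1; M⁻¹ = [-56/65 33/65 0; -33/65 -56/65 0; 0 0 1]
M⁻¹ · (56/13, -33/13)ᵀ = (-5, 0)ᵀ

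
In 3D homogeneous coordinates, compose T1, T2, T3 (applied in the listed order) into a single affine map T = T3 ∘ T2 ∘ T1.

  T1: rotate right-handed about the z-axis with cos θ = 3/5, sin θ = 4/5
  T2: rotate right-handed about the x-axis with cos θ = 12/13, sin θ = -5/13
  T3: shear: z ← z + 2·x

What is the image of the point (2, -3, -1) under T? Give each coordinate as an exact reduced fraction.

T(p) = (18/5, -37/65, 413/65)

T1 rotate right-handed about the z-axis with cos θ = 3/5, sin θ = 4/5: (2, -3, -1) → (18/5, -1/5, -1)
T2 rotate right-handed about the x-axis with cos θ = 12/13, sin θ = -5/13: (18/5, -1/5, -1) → (18/5, -37/65, -11/13)
T3 shear: z ← z + 2·x: (18/5, -37/65, -11/13) → (18/5, -37/65, 413/65)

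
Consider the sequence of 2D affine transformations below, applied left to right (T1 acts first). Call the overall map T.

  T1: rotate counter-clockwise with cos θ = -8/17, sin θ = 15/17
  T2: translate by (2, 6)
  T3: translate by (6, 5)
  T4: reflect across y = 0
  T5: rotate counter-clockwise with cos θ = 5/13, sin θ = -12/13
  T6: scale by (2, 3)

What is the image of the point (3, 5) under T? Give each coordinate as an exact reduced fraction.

T1 rotate counter-clockwise with cos θ = -8/17, sin θ = 15/17: (3, 5) → (-99/17, 5/17)
T2 translate by (2, 6): (-99/17, 5/17) → (-65/17, 107/17)
T3 translate by (6, 5): (-65/17, 107/17) → (37/17, 192/17)
T4 reflect across y = 0: (37/17, 192/17) → (37/17, -192/17)
T5 rotate counter-clockwise with cos θ = 5/13, sin θ = -12/13: (37/17, -192/17) → (-163/17, -108/17)
T6 scale by (2, 3): (-163/17, -108/17) → (-326/17, -324/17)

T(p) = (-326/17, -324/17)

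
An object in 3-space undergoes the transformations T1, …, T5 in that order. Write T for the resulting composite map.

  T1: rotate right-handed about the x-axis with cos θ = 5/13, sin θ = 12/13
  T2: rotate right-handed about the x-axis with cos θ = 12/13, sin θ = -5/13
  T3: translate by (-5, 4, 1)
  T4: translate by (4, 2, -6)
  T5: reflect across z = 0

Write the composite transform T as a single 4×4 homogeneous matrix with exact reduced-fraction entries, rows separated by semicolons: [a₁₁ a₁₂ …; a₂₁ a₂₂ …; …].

T1 = [1 0 0 0; 0 5/13 -12/13 0; 0 12/13 5/13 0; 0 0 0 1]
T2·T1 = [1 0 0 0; 0 120/169 -119/169 0; 0 119/169 120/169 0; 0 0 0 1]
T3·…·T1 = [1 0 0 -5; 0 120/169 -119/169 4; 0 119/169 120/169 1; 0 0 0 1]
T4·…·T1 = [1 0 0 -1; 0 120/169 -119/169 6; 0 119/169 120/169 -5; 0 0 0 1]
T5·…·T1 = [1 0 0 -1; 0 120/169 -119/169 6; 0 -119/169 -120/169 5; 0 0 0 1]

T = [1 0 0 -1; 0 120/169 -119/169 6; 0 -119/169 -120/169 5; 0 0 0 1]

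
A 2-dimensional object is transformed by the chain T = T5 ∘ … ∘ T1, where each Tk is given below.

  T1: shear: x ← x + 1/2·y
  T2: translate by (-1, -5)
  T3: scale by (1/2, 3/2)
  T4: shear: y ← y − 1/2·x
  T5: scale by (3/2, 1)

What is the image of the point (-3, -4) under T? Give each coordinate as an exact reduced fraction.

T(p) = (-9/2, -12)

T1 shear: x ← x + 1/2·y: (-3, -4) → (-5, -4)
T2 translate by (-1, -5): (-5, -4) → (-6, -9)
T3 scale by (1/2, 3/2): (-6, -9) → (-3, -27/2)
T4 shear: y ← y − 1/2·x: (-3, -27/2) → (-3, -12)
T5 scale by (3/2, 1): (-3, -12) → (-9/2, -12)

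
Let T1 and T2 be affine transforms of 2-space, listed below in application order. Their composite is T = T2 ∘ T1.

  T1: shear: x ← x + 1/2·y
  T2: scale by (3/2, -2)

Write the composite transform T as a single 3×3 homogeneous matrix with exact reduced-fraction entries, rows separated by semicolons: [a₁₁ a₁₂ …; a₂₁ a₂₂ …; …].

T1 = [1 1/2 0; 0 1 0; 0 0 1]
T2·T1 = [3/2 3/4 0; 0 -2 0; 0 0 1]

T = [3/2 3/4 0; 0 -2 0; 0 0 1]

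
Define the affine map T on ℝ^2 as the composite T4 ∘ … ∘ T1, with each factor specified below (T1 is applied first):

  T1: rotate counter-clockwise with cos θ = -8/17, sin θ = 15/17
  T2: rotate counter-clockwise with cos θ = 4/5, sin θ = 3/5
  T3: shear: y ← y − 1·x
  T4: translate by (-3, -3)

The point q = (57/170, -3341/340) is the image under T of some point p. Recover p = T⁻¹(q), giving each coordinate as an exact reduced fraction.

T1 = [-8/17 -15/17 0; 15/17 -8/17 0; 0 0 1]
T2·T1 = [-77/85 -36/85 0; 36/85 -77/85 0; 0 0 1]
T3·…·T1 = [-77/85 -36/85 0; 113/85 -41/85 0; 0 0 1]
T4·…·T1 = [-77/85 -36/85 -3; 113/85 -41/85 -3; 0 0 1]
det M = 1; M⁻¹ = [-41/85 36/85 -3/17; -113/85 -77/85 -114/17; 0 0 1]
M⁻¹ · (57/170, -3341/340)ᵀ = (-9/2, 7/4)ᵀ

p = (-9/2, 7/4)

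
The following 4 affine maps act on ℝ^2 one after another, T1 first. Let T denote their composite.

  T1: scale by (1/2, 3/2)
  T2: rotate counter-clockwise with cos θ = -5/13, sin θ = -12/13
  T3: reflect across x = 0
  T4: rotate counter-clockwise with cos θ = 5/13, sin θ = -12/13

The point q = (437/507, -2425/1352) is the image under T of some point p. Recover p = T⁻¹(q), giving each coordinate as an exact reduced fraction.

p = (4/3, -5/4)

T1 = [1/2 0 0; 0 3/2 0; 0 0 1]
T2·T1 = [-5/26 18/13 0; -6/13 -15/26 0; 0 0 1]
T3·…·T1 = [5/26 -18/13 0; -6/13 -15/26 0; 0 0 1]
T4·…·T1 = [-119/338 -180/169 0; -60/169 357/338 0; 0 0 1]
det M = -3/4; M⁻¹ = [-238/169 -240/169 0; -80/169 238/507 0; 0 0 1]
M⁻¹ · (437/507, -2425/1352)ᵀ = (4/3, -5/4)ᵀ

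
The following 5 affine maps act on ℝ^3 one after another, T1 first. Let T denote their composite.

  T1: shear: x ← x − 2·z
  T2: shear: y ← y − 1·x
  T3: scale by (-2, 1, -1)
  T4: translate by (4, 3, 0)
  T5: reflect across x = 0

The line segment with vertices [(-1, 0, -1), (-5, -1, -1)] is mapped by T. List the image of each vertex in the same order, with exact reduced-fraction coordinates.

T1 shear: x ← x − 2·z: (-1, 0, -1) → (1, 0, -1); (-5, -1, -1) → (-3, -1, -1)
T2 shear: y ← y − 1·x: (1, 0, -1) → (1, -1, -1); (-3, -1, -1) → (-3, 2, -1)
T3 scale by (-2, 1, -1): (1, -1, -1) → (-2, -1, 1); (-3, 2, -1) → (6, 2, 1)
T4 translate by (4, 3, 0): (-2, -1, 1) → (2, 2, 1); (6, 2, 1) → (10, 5, 1)
T5 reflect across x = 0: (2, 2, 1) → (-2, 2, 1); (10, 5, 1) → (-10, 5, 1)

image vertices: (-2, 2, 1), (-10, 5, 1)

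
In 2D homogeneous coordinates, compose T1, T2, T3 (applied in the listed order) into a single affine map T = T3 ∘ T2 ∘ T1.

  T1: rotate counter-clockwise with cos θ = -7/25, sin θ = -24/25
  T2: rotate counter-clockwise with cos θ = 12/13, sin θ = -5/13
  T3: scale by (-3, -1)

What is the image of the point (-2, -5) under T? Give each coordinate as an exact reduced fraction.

T(p) = (2571/325, -1526/325)

T1 rotate counter-clockwise with cos θ = -7/25, sin θ = -24/25: (-2, -5) → (-106/25, 83/25)
T2 rotate counter-clockwise with cos θ = 12/13, sin θ = -5/13: (-106/25, 83/25) → (-857/325, 1526/325)
T3 scale by (-3, -1): (-857/325, 1526/325) → (2571/325, -1526/325)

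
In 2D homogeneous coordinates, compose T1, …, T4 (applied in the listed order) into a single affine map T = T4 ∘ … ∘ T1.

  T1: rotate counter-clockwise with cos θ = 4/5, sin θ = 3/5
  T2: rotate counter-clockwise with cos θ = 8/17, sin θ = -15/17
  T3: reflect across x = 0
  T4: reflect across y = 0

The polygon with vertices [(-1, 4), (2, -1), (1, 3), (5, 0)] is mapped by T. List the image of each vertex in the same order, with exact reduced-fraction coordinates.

image vertices: (-67/85, -344/85), (-118/85, 149/85), (-37/17, -39/17), (-77/17, 36/17)

T1 rotate counter-clockwise with cos θ = 4/5, sin θ = 3/5: (-1, 4) → (-16/5, 13/5); (2, -1) → (11/5, 2/5); (1, 3) → (-1, 3); (5, 0) → (4, 3)
T2 rotate counter-clockwise with cos θ = 8/17, sin θ = -15/17: (-16/5, 13/5) → (67/85, 344/85); (11/5, 2/5) → (118/85, -149/85); (-1, 3) → (37/17, 39/17); (4, 3) → (77/17, -36/17)
T3 reflect across x = 0: (67/85, 344/85) → (-67/85, 344/85); (118/85, -149/85) → (-118/85, -149/85); (37/17, 39/17) → (-37/17, 39/17); (77/17, -36/17) → (-77/17, -36/17)
T4 reflect across y = 0: (-67/85, 344/85) → (-67/85, -344/85); (-118/85, -149/85) → (-118/85, 149/85); (-37/17, 39/17) → (-37/17, -39/17); (-77/17, -36/17) → (-77/17, 36/17)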